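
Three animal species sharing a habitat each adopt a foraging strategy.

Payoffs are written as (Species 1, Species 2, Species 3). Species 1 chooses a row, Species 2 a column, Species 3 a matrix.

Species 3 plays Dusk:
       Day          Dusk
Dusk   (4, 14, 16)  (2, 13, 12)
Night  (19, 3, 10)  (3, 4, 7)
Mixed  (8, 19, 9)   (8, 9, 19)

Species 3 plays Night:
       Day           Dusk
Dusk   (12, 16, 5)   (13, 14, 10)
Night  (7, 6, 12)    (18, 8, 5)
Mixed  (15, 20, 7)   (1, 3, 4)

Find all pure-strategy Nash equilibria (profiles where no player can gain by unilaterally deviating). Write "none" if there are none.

Species 1 against (Day, Dusk): payoffs 4, 19, 8 → best response Night.
Species 1 against (Day, Night): payoffs 12, 7, 15 → best response Mixed.
Species 1 against (Dusk, Dusk): payoffs 2, 3, 8 → best response Mixed.
Species 1 against (Dusk, Night): payoffs 13, 18, 1 → best response Night.
Species 2 against (Dusk, Dusk): payoffs 14, 13 → best response Day.
Species 2 against (Dusk, Night): payoffs 16, 14 → best response Day.
Species 2 against (Night, Dusk): payoffs 3, 4 → best response Dusk.
Species 2 against (Night, Night): payoffs 6, 8 → best response Dusk.
Species 2 against (Mixed, Dusk): payoffs 19, 9 → best response Day.
Species 2 against (Mixed, Night): payoffs 20, 3 → best response Day.
Species 3 against (Dusk, Day): payoffs 16, 5 → best response Dusk.
Species 3 against (Dusk, Dusk): payoffs 12, 10 → best response Dusk.
Species 3 against (Night, Day): payoffs 10, 12 → best response Night.
Species 3 against (Night, Dusk): payoffs 7, 5 → best response Dusk.
Species 3 against (Mixed, Day): payoffs 9, 7 → best response Dusk.
Species 3 against (Mixed, Dusk): payoffs 19, 4 → best response Dusk.
No profile is a mutual best response for all players.

none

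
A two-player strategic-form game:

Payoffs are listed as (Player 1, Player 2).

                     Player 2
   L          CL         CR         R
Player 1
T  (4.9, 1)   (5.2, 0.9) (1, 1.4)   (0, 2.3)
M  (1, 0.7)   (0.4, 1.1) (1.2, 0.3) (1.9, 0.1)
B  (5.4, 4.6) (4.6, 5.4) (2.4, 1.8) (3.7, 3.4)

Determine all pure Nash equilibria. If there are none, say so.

This game has no pure Nash equilibrium.

Check each profile: it is a Nash equilibrium iff no player can strictly gain by switching unilaterally.
(T, L): Player 1 can switch to B (4.9 → 5.4). Not NE.
(T, CL): Player 2 can switch to L (0.9 → 1). Not NE.
(T, CR): Player 1 can switch to M (1 → 1.2). Not NE.
(T, R): Player 1 can switch to M (0 → 1.9). Not NE.
(M, L): Player 1 can switch to T (1 → 4.9). Not NE.
(M, CL): Player 1 can switch to T (0.4 → 5.2). Not NE.
(M, CR): Player 1 can switch to B (1.2 → 2.4). Not NE.
(M, R): Player 1 can switch to B (1.9 → 3.7). Not NE.
(B, L): Player 2 can switch to CL (4.6 → 5.4). Not NE.
(B, CL): Player 1 can switch to T (4.6 → 5.2). Not NE.
(B, CR): Player 2 can switch to L (1.8 → 4.6). Not NE.
(B, R): Player 2 can switch to L (3.4 → 4.6). Not NE.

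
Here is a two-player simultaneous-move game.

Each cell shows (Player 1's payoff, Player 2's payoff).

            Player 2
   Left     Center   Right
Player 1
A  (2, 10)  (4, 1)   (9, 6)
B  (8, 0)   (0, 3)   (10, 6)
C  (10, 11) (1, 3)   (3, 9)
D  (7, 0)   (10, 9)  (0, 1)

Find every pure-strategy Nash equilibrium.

(B, Right), (C, Left), (D, Center)

Check each profile: it is a Nash equilibrium iff no player can strictly gain by switching unilaterally.
(A, Left): Player 1 can switch to B (2 → 8). Not NE.
(A, Center): Player 1 can switch to D (4 → 10). Not NE.
(A, Right): Player 1 can switch to B (9 → 10). Not NE.
(B, Left): Player 1 can switch to C (8 → 10). Not NE.
(B, Center): Player 1 can switch to A (0 → 4). Not NE.
(B, Right): Player 1 gets 10, best alternative 9; Player 2 gets 6, best alternative 3. No profitable deviation — NE.
(C, Left): Player 1 gets 10, best alternative 8; Player 2 gets 11, best alternative 9. No profitable deviation — NE.
(C, Center): Player 1 can switch to A (1 → 4). Not NE.
(C, Right): Player 1 can switch to A (3 → 9). Not NE.
(D, Left): Player 1 can switch to B (7 → 8). Not NE.
(D, Center): Player 1 gets 10, best alternative 4; Player 2 gets 9, best alternative 1. No profitable deviation — NE.
(The remaining 1 profile has a profitable deviation by the same check.)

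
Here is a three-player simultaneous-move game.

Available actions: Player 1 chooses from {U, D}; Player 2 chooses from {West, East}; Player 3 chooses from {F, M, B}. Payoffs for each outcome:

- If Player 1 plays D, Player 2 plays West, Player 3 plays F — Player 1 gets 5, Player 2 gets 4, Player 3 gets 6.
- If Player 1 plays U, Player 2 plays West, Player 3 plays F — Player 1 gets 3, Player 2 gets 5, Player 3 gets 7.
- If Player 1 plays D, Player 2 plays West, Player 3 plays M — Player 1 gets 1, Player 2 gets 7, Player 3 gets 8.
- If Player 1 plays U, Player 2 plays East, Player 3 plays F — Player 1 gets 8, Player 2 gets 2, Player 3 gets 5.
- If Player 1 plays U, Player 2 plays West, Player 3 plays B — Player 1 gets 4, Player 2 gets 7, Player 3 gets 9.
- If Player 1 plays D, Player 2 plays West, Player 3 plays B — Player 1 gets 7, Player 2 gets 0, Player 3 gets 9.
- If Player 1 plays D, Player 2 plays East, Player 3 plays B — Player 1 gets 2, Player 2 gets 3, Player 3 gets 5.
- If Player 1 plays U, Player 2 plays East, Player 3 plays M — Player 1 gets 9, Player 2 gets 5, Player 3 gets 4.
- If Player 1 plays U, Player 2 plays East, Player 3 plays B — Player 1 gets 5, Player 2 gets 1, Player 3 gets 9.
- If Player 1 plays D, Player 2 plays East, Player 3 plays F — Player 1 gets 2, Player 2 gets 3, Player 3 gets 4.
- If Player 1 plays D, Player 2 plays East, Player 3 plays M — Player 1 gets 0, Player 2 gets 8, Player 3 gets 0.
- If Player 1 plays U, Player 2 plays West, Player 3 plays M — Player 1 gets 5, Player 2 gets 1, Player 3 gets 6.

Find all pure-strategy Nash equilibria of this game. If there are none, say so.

There is no pure-strategy Nash equilibrium.

Player 1 against (West, F): payoffs 3, 5 → best response D.
Player 1 against (West, M): payoffs 5, 1 → best response U.
Player 1 against (West, B): payoffs 4, 7 → best response D.
Player 1 against (East, F): payoffs 8, 2 → best response U.
Player 1 against (East, M): payoffs 9, 0 → best response U.
Player 1 against (East, B): payoffs 5, 2 → best response U.
Player 2 against (U, F): payoffs 5, 2 → best response West.
Player 2 against (U, M): payoffs 1, 5 → best response East.
Player 2 against (U, B): payoffs 7, 1 → best response West.
Player 2 against (D, F): payoffs 4, 3 → best response West.
Player 2 against (D, M): payoffs 7, 8 → best response East.
Player 2 against (D, B): payoffs 0, 3 → best response East.
Player 3 against (U, West): payoffs 7, 6, 9 → best response B.
Player 3 against (U, East): payoffs 5, 4, 9 → best response B.
Player 3 against (D, West): payoffs 6, 8, 9 → best response B.
Player 3 against (D, East): payoffs 4, 0, 5 → best response B.
No profile is a mutual best response for all players.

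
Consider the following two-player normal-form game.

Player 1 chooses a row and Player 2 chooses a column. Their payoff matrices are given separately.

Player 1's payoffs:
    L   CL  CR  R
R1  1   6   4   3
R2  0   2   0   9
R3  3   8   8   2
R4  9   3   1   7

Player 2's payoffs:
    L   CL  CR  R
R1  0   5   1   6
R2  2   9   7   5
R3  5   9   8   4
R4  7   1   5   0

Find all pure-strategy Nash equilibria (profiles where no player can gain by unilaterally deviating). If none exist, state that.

The pure Nash equilibria are (R3, CL); (R4, L).

(R1, L): Player 1 can switch to R3 (1 → 3). Not NE.
(R1, CL): Player 1 can switch to R3 (6 → 8). Not NE.
(R1, CR): Player 1 can switch to R3 (4 → 8). Not NE.
(R1, R): Player 1 can switch to R2 (3 → 9). Not NE.
(R2, L): Player 1 can switch to R1 (0 → 1). Not NE.
(R2, CL): Player 1 can switch to R1 (2 → 6). Not NE.
(R2, CR): Player 1 can switch to R1 (0 → 4). Not NE.
(R2, R): Player 2 can switch to CL (5 → 9). Not NE.
(R3, CL): Player 1 gets 8, best alternative 6; Player 2 gets 9, best alternative 8. No profitable deviation — NE.
(R4, L): Player 1 gets 9, best alternative 3; Player 2 gets 7, best alternative 5. No profitable deviation — NE.
(The remaining 6 profiles each have a profitable deviation by the same check.)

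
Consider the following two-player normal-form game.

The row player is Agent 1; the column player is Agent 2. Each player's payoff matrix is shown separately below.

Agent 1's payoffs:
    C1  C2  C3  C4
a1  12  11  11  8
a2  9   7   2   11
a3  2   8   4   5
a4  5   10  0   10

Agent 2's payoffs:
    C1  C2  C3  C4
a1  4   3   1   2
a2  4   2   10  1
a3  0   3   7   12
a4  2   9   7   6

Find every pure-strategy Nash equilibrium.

For each player, find the best response to each opponent profile; mutual best responses are the pure NE.
Agent 1 against C1: payoffs 12, 9, 2, 5 → best response a1.
Agent 1 against C2: payoffs 11, 7, 8, 10 → best response a1.
Agent 1 against C3: payoffs 11, 2, 4, 0 → best response a1.
Agent 1 against C4: payoffs 8, 11, 5, 10 → best response a2.
Agent 2 against a1: payoffs 4, 3, 1, 2 → best response C1.
Agent 2 against a2: payoffs 4, 2, 10, 1 → best response C3.
Agent 2 against a3: payoffs 0, 3, 7, 12 → best response C4.
Agent 2 against a4: payoffs 2, 9, 7, 6 → best response C2.
Mutual best responses: (a1, C1).

Pure NE: (a1, C1)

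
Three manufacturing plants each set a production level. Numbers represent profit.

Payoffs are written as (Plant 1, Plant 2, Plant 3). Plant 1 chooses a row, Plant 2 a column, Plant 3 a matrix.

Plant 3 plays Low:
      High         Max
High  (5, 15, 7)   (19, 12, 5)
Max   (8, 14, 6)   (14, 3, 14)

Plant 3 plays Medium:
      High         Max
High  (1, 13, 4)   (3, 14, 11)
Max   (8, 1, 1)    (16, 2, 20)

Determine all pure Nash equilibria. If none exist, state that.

(Max, High, Low), (Max, Max, Medium)

For each strategy profile, look for a profitable unilateral deviation.
(High, High, Low): Plant 1 can switch to Max (5 → 8). Not NE.
(High, High, Medium): Plant 1 can switch to Max (1 → 8). Not NE.
(High, Max, Low): Plant 2 can switch to High (12 → 15). Not NE.
(High, Max, Medium): Plant 1 can switch to Max (3 → 16). Not NE.
(Max, High, Low): Plant 1 gets 8, best alternative 5; Plant 2 gets 14, best alternative 3; Plant 3 gets 6, best alternative 1. No profitable deviation — NE.
(Max, High, Medium): Plant 2 can switch to Max (1 → 2). Not NE.
(Max, Max, Low): Plant 1 can switch to High (14 → 19). Not NE.
(Max, Max, Medium): Plant 1 gets 16, best alternative 3; Plant 2 gets 2, best alternative 1; Plant 3 gets 20, best alternative 14. No profitable deviation — NE.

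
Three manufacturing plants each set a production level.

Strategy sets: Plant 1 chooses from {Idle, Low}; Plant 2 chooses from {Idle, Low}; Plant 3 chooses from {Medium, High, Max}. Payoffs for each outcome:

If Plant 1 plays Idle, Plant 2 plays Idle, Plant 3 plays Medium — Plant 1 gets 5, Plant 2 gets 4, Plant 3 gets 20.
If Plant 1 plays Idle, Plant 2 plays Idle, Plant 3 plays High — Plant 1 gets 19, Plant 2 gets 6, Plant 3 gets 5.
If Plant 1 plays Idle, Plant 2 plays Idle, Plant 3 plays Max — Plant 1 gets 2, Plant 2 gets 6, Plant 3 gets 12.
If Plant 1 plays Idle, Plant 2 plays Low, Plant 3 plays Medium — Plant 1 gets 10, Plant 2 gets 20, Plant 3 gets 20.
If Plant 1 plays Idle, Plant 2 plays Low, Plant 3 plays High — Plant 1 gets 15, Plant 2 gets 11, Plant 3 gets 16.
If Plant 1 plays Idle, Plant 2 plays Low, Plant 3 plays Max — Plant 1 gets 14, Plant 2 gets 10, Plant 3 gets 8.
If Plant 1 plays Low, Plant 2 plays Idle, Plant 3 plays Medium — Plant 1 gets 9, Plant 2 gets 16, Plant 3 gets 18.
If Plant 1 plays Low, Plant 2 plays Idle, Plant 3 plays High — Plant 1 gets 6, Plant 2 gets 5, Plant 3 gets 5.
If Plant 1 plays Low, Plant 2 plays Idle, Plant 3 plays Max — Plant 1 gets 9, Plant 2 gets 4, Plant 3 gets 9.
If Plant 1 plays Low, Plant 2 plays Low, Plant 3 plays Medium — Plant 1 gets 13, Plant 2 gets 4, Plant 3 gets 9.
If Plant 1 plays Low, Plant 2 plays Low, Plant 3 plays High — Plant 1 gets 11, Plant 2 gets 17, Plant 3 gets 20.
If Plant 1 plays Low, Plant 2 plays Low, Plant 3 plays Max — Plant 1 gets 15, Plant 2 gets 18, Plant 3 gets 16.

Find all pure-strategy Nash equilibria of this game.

The unique pure-strategy Nash equilibrium is (Low, Idle, Medium).

(Idle, Idle, Medium): Plant 1 can switch to Low (5 → 9). Not NE.
(Idle, Idle, High): Plant 2 can switch to Low (6 → 11). Not NE.
(Idle, Idle, Max): Plant 1 can switch to Low (2 → 9). Not NE.
(Idle, Low, Medium): Plant 1 can switch to Low (10 → 13). Not NE.
(Idle, Low, High): Plant 3 can switch to Medium (16 → 20). Not NE.
(Idle, Low, Max): Plant 1 can switch to Low (14 → 15). Not NE.
(Low, Idle, Medium): Plant 1 gets 9, best alternative 5; Plant 2 gets 16, best alternative 4; Plant 3 gets 18, best alternative 9. No profitable deviation — NE.
(Low, Idle, High): Plant 1 can switch to Idle (6 → 19). Not NE.
(Low, Idle, Max): Plant 2 can switch to Low (4 → 18). Not NE.
(The remaining 3 profiles each have a profitable deviation by the same check.)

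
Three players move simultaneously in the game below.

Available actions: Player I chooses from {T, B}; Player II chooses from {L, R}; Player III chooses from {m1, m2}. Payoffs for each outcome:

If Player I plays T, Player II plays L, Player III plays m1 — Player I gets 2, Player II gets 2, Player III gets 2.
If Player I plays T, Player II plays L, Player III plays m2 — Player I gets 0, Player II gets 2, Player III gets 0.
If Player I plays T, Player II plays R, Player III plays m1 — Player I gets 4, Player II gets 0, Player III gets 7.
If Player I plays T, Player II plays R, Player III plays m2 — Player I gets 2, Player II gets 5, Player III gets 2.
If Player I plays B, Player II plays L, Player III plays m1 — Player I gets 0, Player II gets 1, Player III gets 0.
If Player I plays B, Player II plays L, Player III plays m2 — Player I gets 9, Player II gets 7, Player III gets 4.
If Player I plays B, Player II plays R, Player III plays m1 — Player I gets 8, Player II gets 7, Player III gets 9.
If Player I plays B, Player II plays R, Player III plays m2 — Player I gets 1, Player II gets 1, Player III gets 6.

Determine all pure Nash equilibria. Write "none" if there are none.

Player I against (L, m1): payoffs 2, 0 → best response T.
Player I against (L, m2): payoffs 0, 9 → best response B.
Player I against (R, m1): payoffs 4, 8 → best response B.
Player I against (R, m2): payoffs 2, 1 → best response T.
Player II against (T, m1): payoffs 2, 0 → best response L.
Player II against (T, m2): payoffs 2, 5 → best response R.
Player II against (B, m1): payoffs 1, 7 → best response R.
Player II against (B, m2): payoffs 7, 1 → best response L.
Player III against (T, L): payoffs 2, 0 → best response m1.
Player III against (T, R): payoffs 7, 2 → best response m1.
Player III against (B, L): payoffs 0, 4 → best response m2.
Player III against (B, R): payoffs 9, 6 → best response m1.
Mutual best responses: (T, L, m1); (B, L, m2); (B, R, m1).

Pure-strategy Nash equilibria: (T, L, m1); (B, L, m2); (B, R, m1)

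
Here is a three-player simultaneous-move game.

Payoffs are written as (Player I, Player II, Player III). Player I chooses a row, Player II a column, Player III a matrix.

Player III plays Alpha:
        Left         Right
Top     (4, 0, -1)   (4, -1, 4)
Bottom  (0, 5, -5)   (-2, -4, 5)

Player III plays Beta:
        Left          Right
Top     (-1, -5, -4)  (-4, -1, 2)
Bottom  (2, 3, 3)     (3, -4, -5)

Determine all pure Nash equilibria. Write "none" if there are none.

The pure Nash equilibria are (Top, Left, Alpha), (Bottom, Left, Beta).

Check each profile: it is a Nash equilibrium iff no player can strictly gain by switching unilaterally.
(Top, Left, Alpha): Player I gets 4, best alternative 0; Player II gets 0, best alternative -1; Player III gets -1, best alternative -4. No profitable deviation — NE.
(Top, Left, Beta): Player I can switch to Bottom (-1 → 2). Not NE.
(Top, Right, Alpha): Player II can switch to Left (-1 → 0). Not NE.
(Top, Right, Beta): Player I can switch to Bottom (-4 → 3). Not NE.
(Bottom, Left, Alpha): Player I can switch to Top (0 → 4). Not NE.
(Bottom, Left, Beta): Player I gets 2, best alternative -1; Player II gets 3, best alternative -4; Player III gets 3, best alternative -5. No profitable deviation — NE.
(Bottom, Right, Alpha): Player I can switch to Top (-2 → 4). Not NE.
(Bottom, Right, Beta): Player II can switch to Left (-4 → 3). Not NE.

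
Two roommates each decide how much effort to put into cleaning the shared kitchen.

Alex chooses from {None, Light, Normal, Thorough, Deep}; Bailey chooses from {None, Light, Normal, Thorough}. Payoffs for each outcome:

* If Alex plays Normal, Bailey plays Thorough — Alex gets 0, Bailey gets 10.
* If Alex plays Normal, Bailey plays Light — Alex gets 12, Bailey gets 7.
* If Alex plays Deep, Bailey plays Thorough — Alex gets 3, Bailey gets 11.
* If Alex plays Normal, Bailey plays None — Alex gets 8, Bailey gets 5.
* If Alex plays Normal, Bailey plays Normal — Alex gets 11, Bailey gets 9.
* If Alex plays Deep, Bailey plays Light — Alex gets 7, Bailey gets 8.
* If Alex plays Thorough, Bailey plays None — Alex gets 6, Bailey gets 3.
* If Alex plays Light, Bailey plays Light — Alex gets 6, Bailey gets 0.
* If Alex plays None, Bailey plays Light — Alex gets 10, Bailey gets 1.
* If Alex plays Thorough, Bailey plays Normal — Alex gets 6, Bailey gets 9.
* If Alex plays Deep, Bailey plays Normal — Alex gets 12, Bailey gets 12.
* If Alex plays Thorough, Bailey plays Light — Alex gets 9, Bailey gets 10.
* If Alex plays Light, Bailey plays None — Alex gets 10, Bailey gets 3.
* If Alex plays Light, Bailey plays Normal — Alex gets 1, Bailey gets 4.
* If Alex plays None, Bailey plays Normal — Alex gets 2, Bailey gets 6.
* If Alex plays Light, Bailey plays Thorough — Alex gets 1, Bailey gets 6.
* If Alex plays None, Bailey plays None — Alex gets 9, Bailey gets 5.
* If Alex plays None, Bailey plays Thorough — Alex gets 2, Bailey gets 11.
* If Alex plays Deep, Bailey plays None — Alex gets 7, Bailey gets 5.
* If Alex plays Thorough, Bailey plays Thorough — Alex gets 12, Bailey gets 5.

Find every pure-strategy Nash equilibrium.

Alex against None: payoffs 9, 10, 8, 6, 7 → best response Light.
Alex against Light: payoffs 10, 6, 12, 9, 7 → best response Normal.
Alex against Normal: payoffs 2, 1, 11, 6, 12 → best response Deep.
Alex against Thorough: payoffs 2, 1, 0, 12, 3 → best response Thorough.
Bailey against None: payoffs 5, 1, 6, 11 → best response Thorough.
Bailey against Light: payoffs 3, 0, 4, 6 → best response Thorough.
Bailey against Normal: payoffs 5, 7, 9, 10 → best response Thorough.
Bailey against Thorough: payoffs 3, 10, 9, 5 → best response Light.
Bailey against Deep: payoffs 5, 8, 12, 11 → best response Normal.
Mutual best responses: (Deep, Normal).

(Deep, Normal)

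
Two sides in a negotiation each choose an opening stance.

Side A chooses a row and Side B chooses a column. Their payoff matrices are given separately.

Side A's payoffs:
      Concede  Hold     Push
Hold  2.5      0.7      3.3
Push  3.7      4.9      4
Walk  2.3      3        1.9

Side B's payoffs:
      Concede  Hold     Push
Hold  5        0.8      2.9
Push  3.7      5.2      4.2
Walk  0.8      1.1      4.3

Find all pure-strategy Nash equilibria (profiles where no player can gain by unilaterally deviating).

(Hold, Concede): Side A can switch to Push (2.5 → 3.7). Not NE.
(Hold, Hold): Side A can switch to Push (0.7 → 4.9). Not NE.
(Hold, Push): Side A can switch to Push (3.3 → 4). Not NE.
(Push, Concede): Side B can switch to Hold (3.7 → 5.2). Not NE.
(Push, Hold): Side A gets 4.9, best alternative 3; Side B gets 5.2, best alternative 4.2. No profitable deviation — NE.
(Push, Push): Side B can switch to Hold (4.2 → 5.2). Not NE.
(Walk, Concede): Side A can switch to Hold (2.3 → 2.5). Not NE.
(Walk, Hold): Side A can switch to Push (3 → 4.9). Not NE.
(Walk, Push): Side A can switch to Hold (1.9 → 3.3). Not NE.

The unique pure-strategy Nash equilibrium is (Push, Hold).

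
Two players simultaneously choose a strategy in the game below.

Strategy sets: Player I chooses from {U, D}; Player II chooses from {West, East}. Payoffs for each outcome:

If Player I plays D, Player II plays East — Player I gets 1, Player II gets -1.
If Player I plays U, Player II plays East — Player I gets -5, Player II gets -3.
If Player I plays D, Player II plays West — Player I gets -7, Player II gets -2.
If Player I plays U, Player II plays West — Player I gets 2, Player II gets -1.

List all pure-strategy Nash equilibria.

(U, West) and (D, East)

Player I against West: payoffs 2, -7 → best response U.
Player I against East: payoffs -5, 1 → best response D.
Player II against U: payoffs -1, -3 → best response West.
Player II against D: payoffs -2, -1 → best response East.
Mutual best responses: (U, West); (D, East).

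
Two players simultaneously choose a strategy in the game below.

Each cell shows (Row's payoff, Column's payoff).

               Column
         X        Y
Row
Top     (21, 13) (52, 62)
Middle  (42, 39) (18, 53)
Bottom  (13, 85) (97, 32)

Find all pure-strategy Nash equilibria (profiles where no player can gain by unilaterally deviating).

This game has no pure Nash equilibrium.

For each strategy profile, look for a profitable unilateral deviation.
(Top, X): Row can switch to Middle (21 → 42). Not NE.
(Top, Y): Row can switch to Bottom (52 → 97). Not NE.
(Middle, X): Column can switch to Y (39 → 53). Not NE.
(Middle, Y): Row can switch to Top (18 → 52). Not NE.
(Bottom, X): Row can switch to Top (13 → 21). Not NE.
(Bottom, Y): Column can switch to X (32 → 85). Not NE.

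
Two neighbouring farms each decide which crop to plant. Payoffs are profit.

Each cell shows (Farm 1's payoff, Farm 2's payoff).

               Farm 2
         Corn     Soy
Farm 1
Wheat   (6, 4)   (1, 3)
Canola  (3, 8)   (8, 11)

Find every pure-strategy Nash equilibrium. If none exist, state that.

Pure-strategy Nash equilibria: (Wheat, Corn); (Canola, Soy)

(Wheat, Corn): Farm 1 gets 6, best alternative 3; Farm 2 gets 4, best alternative 3. No profitable deviation — NE.
(Wheat, Soy): Farm 1 can switch to Canola (1 → 8). Not NE.
(Canola, Corn): Farm 1 can switch to Wheat (3 → 6). Not NE.
(Canola, Soy): Farm 1 gets 8, best alternative 1; Farm 2 gets 11, best alternative 8. No profitable deviation — NE.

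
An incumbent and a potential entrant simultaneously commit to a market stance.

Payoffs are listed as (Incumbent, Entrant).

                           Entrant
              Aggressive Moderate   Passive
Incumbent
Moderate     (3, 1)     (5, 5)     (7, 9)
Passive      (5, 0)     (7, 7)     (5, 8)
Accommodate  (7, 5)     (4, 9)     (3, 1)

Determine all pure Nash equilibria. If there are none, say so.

(Moderate, Passive)

For each strategy profile, look for a profitable unilateral deviation.
(Moderate, Aggressive): Incumbent can switch to Passive (3 → 5). Not NE.
(Moderate, Moderate): Incumbent can switch to Passive (5 → 7). Not NE.
(Moderate, Passive): Incumbent gets 7, best alternative 5; Entrant gets 9, best alternative 5. No profitable deviation — NE.
(Passive, Aggressive): Incumbent can switch to Accommodate (5 → 7). Not NE.
(Passive, Moderate): Entrant can switch to Passive (7 → 8). Not NE.
(Passive, Passive): Incumbent can switch to Moderate (5 → 7). Not NE.
(Accommodate, Aggressive): Entrant can switch to Moderate (5 → 9). Not NE.
(Accommodate, Moderate): Incumbent can switch to Moderate (4 → 5). Not NE.
(Accommodate, Passive): Incumbent can switch to Moderate (3 → 7). Not NE.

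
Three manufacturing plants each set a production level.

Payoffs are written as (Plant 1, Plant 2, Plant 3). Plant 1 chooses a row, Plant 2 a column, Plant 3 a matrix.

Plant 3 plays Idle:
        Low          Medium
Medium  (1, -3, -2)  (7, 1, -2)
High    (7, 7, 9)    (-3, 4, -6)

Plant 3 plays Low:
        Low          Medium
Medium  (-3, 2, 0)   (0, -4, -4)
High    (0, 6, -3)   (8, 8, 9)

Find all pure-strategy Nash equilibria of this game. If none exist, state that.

The pure Nash equilibria are (Medium, Medium, Idle); (High, Low, Idle); (High, Medium, Low).

(Medium, Low, Idle): Plant 1 can switch to High (1 → 7). Not NE.
(Medium, Low, Low): Plant 1 can switch to High (-3 → 0). Not NE.
(Medium, Medium, Idle): Plant 1 gets 7, best alternative -3; Plant 2 gets 1, best alternative -3; Plant 3 gets -2, best alternative -4. No profitable deviation — NE.
(Medium, Medium, Low): Plant 1 can switch to High (0 → 8). Not NE.
(High, Low, Idle): Plant 1 gets 7, best alternative 1; Plant 2 gets 7, best alternative 4; Plant 3 gets 9, best alternative -3. No profitable deviation — NE.
(High, Low, Low): Plant 2 can switch to Medium (6 → 8). Not NE.
(High, Medium, Idle): Plant 1 can switch to Medium (-3 → 7). Not NE.
(High, Medium, Low): Plant 1 gets 8, best alternative 0; Plant 2 gets 8, best alternative 6; Plant 3 gets 9, best alternative -6. No profitable deviation — NE.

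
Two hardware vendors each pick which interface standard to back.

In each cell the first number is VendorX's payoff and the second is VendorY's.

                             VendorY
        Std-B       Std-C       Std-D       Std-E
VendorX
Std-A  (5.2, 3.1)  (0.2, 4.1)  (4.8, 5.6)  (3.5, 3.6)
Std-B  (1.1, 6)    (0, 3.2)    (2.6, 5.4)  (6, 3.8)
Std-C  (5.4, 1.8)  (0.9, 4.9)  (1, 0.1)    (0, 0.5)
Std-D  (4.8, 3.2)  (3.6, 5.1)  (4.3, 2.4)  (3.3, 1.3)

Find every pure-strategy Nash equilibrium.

(Std-A, Std-D) and (Std-D, Std-C)

VendorX against Std-B: payoffs 5.2, 1.1, 5.4, 4.8 → best response Std-C.
VendorX against Std-C: payoffs 0.2, 0, 0.9, 3.6 → best response Std-D.
VendorX against Std-D: payoffs 4.8, 2.6, 1, 4.3 → best response Std-A.
VendorX against Std-E: payoffs 3.5, 6, 0, 3.3 → best response Std-B.
VendorY against Std-A: payoffs 3.1, 4.1, 5.6, 3.6 → best response Std-D.
VendorY against Std-B: payoffs 6, 3.2, 5.4, 3.8 → best response Std-B.
VendorY against Std-C: payoffs 1.8, 4.9, 0.1, 0.5 → best response Std-C.
VendorY against Std-D: payoffs 3.2, 5.1, 2.4, 1.3 → best response Std-C.
Mutual best responses: (Std-A, Std-D); (Std-D, Std-C).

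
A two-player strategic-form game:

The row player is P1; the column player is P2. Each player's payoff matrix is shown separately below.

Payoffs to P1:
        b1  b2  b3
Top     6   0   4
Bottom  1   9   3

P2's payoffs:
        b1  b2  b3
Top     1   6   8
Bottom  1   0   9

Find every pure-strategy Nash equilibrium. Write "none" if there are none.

(Top, b3)

(Top, b1): P2 can switch to b2 (1 → 6). Not NE.
(Top, b2): P1 can switch to Bottom (0 → 9). Not NE.
(Top, b3): P1 gets 4, best alternative 3; P2 gets 8, best alternative 6. No profitable deviation — NE.
(Bottom, b1): P1 can switch to Top (1 → 6). Not NE.
(Bottom, b2): P2 can switch to b1 (0 → 1). Not NE.
(Bottom, b3): P1 can switch to Top (3 → 4). Not NE.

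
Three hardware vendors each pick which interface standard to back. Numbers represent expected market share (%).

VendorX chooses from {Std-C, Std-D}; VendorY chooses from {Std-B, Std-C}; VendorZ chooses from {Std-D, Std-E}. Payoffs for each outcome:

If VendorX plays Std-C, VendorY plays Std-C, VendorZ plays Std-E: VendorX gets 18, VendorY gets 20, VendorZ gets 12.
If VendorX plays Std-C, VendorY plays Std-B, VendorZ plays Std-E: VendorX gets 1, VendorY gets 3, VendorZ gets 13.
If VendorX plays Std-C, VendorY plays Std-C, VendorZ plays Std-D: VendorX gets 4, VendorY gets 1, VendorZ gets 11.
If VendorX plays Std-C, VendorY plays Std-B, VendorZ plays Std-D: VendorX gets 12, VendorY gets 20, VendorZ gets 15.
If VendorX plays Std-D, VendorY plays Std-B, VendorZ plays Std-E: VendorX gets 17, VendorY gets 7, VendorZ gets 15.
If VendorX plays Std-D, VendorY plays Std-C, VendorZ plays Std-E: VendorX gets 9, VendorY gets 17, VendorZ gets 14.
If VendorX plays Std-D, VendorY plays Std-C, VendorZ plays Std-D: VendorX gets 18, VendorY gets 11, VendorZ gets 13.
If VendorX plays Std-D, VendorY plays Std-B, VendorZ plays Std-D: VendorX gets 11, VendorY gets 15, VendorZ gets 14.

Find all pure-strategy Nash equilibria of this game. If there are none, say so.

Pure-strategy Nash equilibria: (Std-C, Std-B, Std-D), (Std-C, Std-C, Std-E)

(Std-C, Std-B, Std-D): VendorX gets 12, best alternative 11; VendorY gets 20, best alternative 1; VendorZ gets 15, best alternative 13. No profitable deviation — NE.
(Std-C, Std-B, Std-E): VendorX can switch to Std-D (1 → 17). Not NE.
(Std-C, Std-C, Std-D): VendorX can switch to Std-D (4 → 18). Not NE.
(Std-C, Std-C, Std-E): VendorX gets 18, best alternative 9; VendorY gets 20, best alternative 3; VendorZ gets 12, best alternative 11. No profitable deviation — NE.
(Std-D, Std-B, Std-D): VendorX can switch to Std-C (11 → 12). Not NE.
(Std-D, Std-B, Std-E): VendorY can switch to Std-C (7 → 17). Not NE.
(Std-D, Std-C, Std-D): VendorY can switch to Std-B (11 → 15). Not NE.
(Std-D, Std-C, Std-E): VendorX can switch to Std-C (9 → 18). Not NE.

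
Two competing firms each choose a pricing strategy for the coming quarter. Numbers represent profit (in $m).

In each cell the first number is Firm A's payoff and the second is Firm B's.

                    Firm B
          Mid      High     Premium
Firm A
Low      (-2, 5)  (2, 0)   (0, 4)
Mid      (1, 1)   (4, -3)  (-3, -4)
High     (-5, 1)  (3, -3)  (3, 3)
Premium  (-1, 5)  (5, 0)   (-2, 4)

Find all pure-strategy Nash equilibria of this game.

(Low, Mid): Firm A can switch to Mid (-2 → 1). Not NE.
(Low, High): Firm A can switch to Mid (2 → 4). Not NE.
(Low, Premium): Firm A can switch to High (0 → 3). Not NE.
(Mid, Mid): Firm A gets 1, best alternative -1; Firm B gets 1, best alternative -3. No profitable deviation — NE.
(Mid, High): Firm A can switch to Premium (4 → 5). Not NE.
(Mid, Premium): Firm A can switch to Low (-3 → 0). Not NE.
(High, Mid): Firm A can switch to Low (-5 → -2). Not NE.
(High, High): Firm A can switch to Mid (3 → 4). Not NE.
(High, Premium): Firm A gets 3, best alternative 0; Firm B gets 3, best alternative 1. No profitable deviation — NE.
(Premium, Mid): Firm A can switch to Mid (-1 → 1). Not NE.
(Premium, High): Firm B can switch to Mid (0 → 5). Not NE.
(Premium, Premium): Firm A can switch to Low (-2 → 0). Not NE.

Pure-strategy Nash equilibria: (Mid, Mid) and (High, Premium)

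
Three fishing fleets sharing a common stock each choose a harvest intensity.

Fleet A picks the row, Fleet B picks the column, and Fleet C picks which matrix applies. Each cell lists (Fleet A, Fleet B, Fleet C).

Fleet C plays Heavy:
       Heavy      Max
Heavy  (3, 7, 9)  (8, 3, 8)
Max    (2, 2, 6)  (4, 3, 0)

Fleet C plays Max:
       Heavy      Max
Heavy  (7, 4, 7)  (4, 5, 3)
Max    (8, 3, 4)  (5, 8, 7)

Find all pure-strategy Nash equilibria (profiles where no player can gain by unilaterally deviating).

Pure-strategy Nash equilibria: (Heavy, Heavy, Heavy), (Max, Max, Max)

(Heavy, Heavy, Heavy): Fleet A gets 3, best alternative 2; Fleet B gets 7, best alternative 3; Fleet C gets 9, best alternative 7. No profitable deviation — NE.
(Heavy, Heavy, Max): Fleet A can switch to Max (7 → 8). Not NE.
(Heavy, Max, Heavy): Fleet B can switch to Heavy (3 → 7). Not NE.
(Heavy, Max, Max): Fleet A can switch to Max (4 → 5). Not NE.
(Max, Heavy, Heavy): Fleet A can switch to Heavy (2 → 3). Not NE.
(Max, Heavy, Max): Fleet B can switch to Max (3 → 8). Not NE.
(Max, Max, Heavy): Fleet A can switch to Heavy (4 → 8). Not NE.
(Max, Max, Max): Fleet A gets 5, best alternative 4; Fleet B gets 8, best alternative 3; Fleet C gets 7, best alternative 0. No profitable deviation — NE.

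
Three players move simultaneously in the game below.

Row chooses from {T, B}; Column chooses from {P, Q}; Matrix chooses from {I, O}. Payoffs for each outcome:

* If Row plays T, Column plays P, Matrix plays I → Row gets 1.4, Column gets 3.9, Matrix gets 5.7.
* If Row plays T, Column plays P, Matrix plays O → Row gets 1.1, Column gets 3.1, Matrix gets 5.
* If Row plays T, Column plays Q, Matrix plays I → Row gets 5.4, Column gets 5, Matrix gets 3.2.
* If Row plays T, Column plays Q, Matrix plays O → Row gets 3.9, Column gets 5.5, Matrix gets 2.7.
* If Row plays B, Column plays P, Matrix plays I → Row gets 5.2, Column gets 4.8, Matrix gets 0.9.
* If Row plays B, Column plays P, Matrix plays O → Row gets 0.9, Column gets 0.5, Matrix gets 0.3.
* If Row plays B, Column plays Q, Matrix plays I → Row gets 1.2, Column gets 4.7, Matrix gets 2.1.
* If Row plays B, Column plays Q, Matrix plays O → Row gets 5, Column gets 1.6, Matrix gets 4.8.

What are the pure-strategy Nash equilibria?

The pure Nash equilibria are (T, Q, I) and (B, P, I) and (B, Q, O).

For each strategy profile, look for a profitable unilateral deviation.
(T, P, I): Row can switch to B (1.4 → 5.2). Not NE.
(T, P, O): Column can switch to Q (3.1 → 5.5). Not NE.
(T, Q, I): Row gets 5.4, best alternative 1.2; Column gets 5, best alternative 3.9; Matrix gets 3.2, best alternative 2.7. No profitable deviation — NE.
(T, Q, O): Row can switch to B (3.9 → 5). Not NE.
(B, P, I): Row gets 5.2, best alternative 1.4; Column gets 4.8, best alternative 4.7; Matrix gets 0.9, best alternative 0.3. No profitable deviation — NE.
(B, P, O): Row can switch to T (0.9 → 1.1). Not NE.
(B, Q, I): Row can switch to T (1.2 → 5.4). Not NE.
(B, Q, O): Row gets 5, best alternative 3.9; Column gets 1.6, best alternative 0.5; Matrix gets 4.8, best alternative 2.1. No profitable deviation — NE.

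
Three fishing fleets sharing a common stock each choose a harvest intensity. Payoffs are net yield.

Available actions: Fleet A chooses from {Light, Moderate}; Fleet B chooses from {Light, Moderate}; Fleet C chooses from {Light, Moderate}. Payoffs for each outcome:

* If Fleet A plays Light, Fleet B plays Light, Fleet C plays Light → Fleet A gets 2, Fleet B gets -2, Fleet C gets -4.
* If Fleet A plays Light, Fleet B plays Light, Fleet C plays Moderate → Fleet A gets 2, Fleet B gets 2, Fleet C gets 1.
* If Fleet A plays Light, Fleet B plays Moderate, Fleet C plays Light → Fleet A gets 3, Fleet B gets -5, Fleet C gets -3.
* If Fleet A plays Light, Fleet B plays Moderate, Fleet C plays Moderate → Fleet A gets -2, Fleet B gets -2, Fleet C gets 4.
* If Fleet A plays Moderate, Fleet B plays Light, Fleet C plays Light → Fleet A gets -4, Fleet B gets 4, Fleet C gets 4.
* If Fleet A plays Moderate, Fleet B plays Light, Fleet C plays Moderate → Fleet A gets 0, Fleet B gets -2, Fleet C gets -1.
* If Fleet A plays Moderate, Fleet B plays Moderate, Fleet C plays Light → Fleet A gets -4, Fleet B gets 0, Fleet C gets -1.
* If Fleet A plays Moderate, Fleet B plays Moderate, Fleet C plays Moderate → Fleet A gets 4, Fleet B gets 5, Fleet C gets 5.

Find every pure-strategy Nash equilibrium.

(Light, Light, Moderate), (Moderate, Moderate, Moderate)

For each player, find the best response to each opponent profile; mutual best responses are the pure NE.
Fleet A against (Light, Light): payoffs 2, -4 → best response Light.
Fleet A against (Light, Moderate): payoffs 2, 0 → best response Light.
Fleet A against (Moderate, Light): payoffs 3, -4 → best response Light.
Fleet A against (Moderate, Moderate): payoffs -2, 4 → best response Moderate.
Fleet B against (Light, Light): payoffs -2, -5 → best response Light.
Fleet B against (Light, Moderate): payoffs 2, -2 → best response Light.
Fleet B against (Moderate, Light): payoffs 4, 0 → best response Light.
Fleet B against (Moderate, Moderate): payoffs -2, 5 → best response Moderate.
Fleet C against (Light, Light): payoffs -4, 1 → best response Moderate.
Fleet C against (Light, Moderate): payoffs -3, 4 → best response Moderate.
Fleet C against (Moderate, Light): payoffs 4, -1 → best response Light.
Fleet C against (Moderate, Moderate): payoffs -1, 5 → best response Moderate.
Mutual best responses: (Light, Light, Moderate); (Moderate, Moderate, Moderate).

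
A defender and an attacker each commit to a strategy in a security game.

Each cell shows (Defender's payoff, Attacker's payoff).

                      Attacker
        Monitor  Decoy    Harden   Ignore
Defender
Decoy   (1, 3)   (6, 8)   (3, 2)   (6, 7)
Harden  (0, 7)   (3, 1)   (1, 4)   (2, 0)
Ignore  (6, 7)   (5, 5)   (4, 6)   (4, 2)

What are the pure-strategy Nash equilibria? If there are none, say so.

Defender against Monitor: payoffs 1, 0, 6 → best response Ignore.
Defender against Decoy: payoffs 6, 3, 5 → best response Decoy.
Defender against Harden: payoffs 3, 1, 4 → best response Ignore.
Defender against Ignore: payoffs 6, 2, 4 → best response Decoy.
Attacker against Decoy: payoffs 3, 8, 2, 7 → best response Decoy.
Attacker against Harden: payoffs 7, 1, 4, 0 → best response Monitor.
Attacker against Ignore: payoffs 7, 5, 6, 2 → best response Monitor.
Mutual best responses: (Decoy, Decoy); (Ignore, Monitor).

(Decoy, Decoy) and (Ignore, Monitor)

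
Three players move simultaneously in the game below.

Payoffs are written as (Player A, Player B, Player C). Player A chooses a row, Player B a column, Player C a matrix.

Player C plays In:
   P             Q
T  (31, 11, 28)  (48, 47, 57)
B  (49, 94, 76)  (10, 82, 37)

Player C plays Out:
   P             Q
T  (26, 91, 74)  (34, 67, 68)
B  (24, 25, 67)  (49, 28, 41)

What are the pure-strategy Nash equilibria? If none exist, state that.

Player A against (P, In): payoffs 31, 49 → best response B.
Player A against (P, Out): payoffs 26, 24 → best response T.
Player A against (Q, In): payoffs 48, 10 → best response T.
Player A against (Q, Out): payoffs 34, 49 → best response B.
Player B against (T, In): payoffs 11, 47 → best response Q.
Player B against (T, Out): payoffs 91, 67 → best response P.
Player B against (B, In): payoffs 94, 82 → best response P.
Player B against (B, Out): payoffs 25, 28 → best response Q.
Player C against (T, P): payoffs 28, 74 → best response Out.
Player C against (T, Q): payoffs 57, 68 → best response Out.
Player C against (B, P): payoffs 76, 67 → best response In.
Player C against (B, Q): payoffs 37, 41 → best response Out.
Mutual best responses: (T, P, Out); (B, P, In); (B, Q, Out).

(T, P, Out), (B, P, In), (B, Q, Out)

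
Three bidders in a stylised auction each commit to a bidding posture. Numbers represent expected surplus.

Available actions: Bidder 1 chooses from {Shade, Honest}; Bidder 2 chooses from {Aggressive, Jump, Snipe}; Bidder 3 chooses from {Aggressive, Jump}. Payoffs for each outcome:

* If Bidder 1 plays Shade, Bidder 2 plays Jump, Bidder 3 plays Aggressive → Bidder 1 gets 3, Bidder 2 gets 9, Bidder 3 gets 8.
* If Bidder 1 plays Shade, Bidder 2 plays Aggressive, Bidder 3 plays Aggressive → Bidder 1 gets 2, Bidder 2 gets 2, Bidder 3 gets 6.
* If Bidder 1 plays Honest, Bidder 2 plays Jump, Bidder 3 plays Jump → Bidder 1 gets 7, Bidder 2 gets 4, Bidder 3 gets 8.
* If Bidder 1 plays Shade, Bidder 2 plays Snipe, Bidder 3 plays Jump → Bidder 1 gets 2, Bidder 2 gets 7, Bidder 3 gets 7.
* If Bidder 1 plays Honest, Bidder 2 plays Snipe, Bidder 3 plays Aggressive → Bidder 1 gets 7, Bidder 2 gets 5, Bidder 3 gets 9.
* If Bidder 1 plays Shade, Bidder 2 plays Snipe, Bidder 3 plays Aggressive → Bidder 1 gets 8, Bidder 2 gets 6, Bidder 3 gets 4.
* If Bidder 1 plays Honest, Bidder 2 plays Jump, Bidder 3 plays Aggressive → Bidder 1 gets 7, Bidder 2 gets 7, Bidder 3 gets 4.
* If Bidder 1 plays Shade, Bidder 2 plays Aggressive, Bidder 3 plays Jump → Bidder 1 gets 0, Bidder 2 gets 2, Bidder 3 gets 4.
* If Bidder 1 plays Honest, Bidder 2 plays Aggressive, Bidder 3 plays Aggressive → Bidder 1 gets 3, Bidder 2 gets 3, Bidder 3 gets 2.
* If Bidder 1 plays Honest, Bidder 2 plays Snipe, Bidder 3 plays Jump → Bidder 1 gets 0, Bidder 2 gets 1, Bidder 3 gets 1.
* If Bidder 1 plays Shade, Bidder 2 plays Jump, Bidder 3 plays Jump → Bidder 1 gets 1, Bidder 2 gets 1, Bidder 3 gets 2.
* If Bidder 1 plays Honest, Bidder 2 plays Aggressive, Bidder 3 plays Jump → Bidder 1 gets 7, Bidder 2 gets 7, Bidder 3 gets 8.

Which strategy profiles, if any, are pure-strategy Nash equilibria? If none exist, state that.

(Shade, Aggressive, Aggressive): Bidder 1 can switch to Honest (2 → 3). Not NE.
(Shade, Aggressive, Jump): Bidder 1 can switch to Honest (0 → 7). Not NE.
(Shade, Jump, Aggressive): Bidder 1 can switch to Honest (3 → 7). Not NE.
(Shade, Jump, Jump): Bidder 1 can switch to Honest (1 → 7). Not NE.
(Shade, Snipe, Aggressive): Bidder 2 can switch to Jump (6 → 9). Not NE.
(Shade, Snipe, Jump): Bidder 1 gets 2, best alternative 0; Bidder 2 gets 7, best alternative 2; Bidder 3 gets 7, best alternative 4. No profitable deviation — NE.
(Honest, Aggressive, Aggressive): Bidder 2 can switch to Jump (3 → 7). Not NE.
(Honest, Aggressive, Jump): Bidder 1 gets 7, best alternative 0; Bidder 2 gets 7, best alternative 4; Bidder 3 gets 8, best alternative 2. No profitable deviation — NE.
(Honest, Jump, Aggressive): Bidder 3 can switch to Jump (4 → 8). Not NE.
(Honest, Jump, Jump): Bidder 2 can switch to Aggressive (4 → 7). Not NE.
(Honest, Snipe, Aggressive): Bidder 1 can switch to Shade (7 → 8). Not NE.
(Honest, Snipe, Jump): Bidder 1 can switch to Shade (0 → 2). Not NE.

Pure-strategy Nash equilibria: (Shade, Snipe, Jump); (Honest, Aggressive, Jump)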